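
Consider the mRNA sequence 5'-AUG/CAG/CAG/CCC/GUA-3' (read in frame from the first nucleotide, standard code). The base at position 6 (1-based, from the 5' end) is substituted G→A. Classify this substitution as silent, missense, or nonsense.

Position 6 falls in codon 2: CAG → Gln.
After the substitution the codon is CAA → Gln.
Both encode Gln, so the change is synonymous.

silent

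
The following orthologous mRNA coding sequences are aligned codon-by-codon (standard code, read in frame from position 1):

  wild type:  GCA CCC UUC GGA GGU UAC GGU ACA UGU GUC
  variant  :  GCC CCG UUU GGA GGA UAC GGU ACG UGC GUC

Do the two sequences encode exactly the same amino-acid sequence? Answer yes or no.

yes

Codon 1: GCA Ala / GCC Ala — synonymous.
Codon 2: CCC Pro / CCG Pro — synonymous.
Codon 3: UUC Phe / UUU Phe — synonymous.
Codon 4: GGA Gly / GGA Gly — identical.
Codon 5: GGU Gly / GGA Gly — synonymous.
Codon 6: UAC Tyr / UAC Tyr — identical.
Codon 7: GGU Gly / GGU Gly — identical.
Codon 8: ACA Thr / ACG Thr — synonymous.
Codon 9: UGU Cys / UGC Cys — synonymous.
Codon 10: GUC Val / GUC Val — identical.
Nonsynonymous differences: 0 → same protein.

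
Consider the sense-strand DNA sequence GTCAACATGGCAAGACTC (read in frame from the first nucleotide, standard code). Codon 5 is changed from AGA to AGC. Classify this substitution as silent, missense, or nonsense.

Position 15 falls in codon 5: AGA → Arg.
After the substitution the codon is AGC → Ser.
Arg ≠ Ser, so this is a missense mutation.

missense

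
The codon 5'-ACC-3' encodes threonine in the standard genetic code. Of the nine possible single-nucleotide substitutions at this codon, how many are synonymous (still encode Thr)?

3

Position 1: none → 0 synonymous.
Position 2: none → 0 synonymous.
Position 3: ACU, ACA, ACG → 3 synonymous.
Total: 0 + 0 + 3 = 3.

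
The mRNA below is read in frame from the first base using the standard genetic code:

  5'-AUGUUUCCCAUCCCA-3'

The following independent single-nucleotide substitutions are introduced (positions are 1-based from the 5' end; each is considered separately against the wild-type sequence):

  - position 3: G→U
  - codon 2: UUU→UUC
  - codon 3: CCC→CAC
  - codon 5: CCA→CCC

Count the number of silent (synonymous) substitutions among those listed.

2

Codon 1: AUG (Met) → AUU (Ile) — missense.
Codon 2: UUU (Phe) → UUC (Phe) — synonymous.
Codon 3: CCC (Pro) → CAC (His) — missense.
Codon 5: CCA (Pro) → CCC (Pro) — synonymous.
Synonymous: 2 of 4.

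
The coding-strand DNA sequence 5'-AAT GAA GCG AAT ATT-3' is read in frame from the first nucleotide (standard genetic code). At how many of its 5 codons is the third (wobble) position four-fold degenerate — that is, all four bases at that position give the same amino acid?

Codon 1 AAT (Asn): third position 2-fold.
Codon 2 GAA (Glu): third position 2-fold.
Codon 3 GCG (Ala): third position 4-fold.
Codon 4 AAT (Asn): third position 2-fold.
Codon 5 ATT (Ile): third position 3-fold.
Four-fold degenerate third positions: 1.

1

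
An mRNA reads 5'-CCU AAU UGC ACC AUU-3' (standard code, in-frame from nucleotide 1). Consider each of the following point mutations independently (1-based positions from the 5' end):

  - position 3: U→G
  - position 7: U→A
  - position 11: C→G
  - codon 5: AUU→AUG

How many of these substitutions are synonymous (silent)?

Codon 1: CCU (Pro) → CCG (Pro) — synonymous.
Codon 3: UGC (Cys) → AGC (Ser) — missense.
Codon 4: ACC (Thr) → AGC (Ser) — missense.
Codon 5: AUU (Ile) → AUG (Met) — missense.
Synonymous: 1 of 4.

1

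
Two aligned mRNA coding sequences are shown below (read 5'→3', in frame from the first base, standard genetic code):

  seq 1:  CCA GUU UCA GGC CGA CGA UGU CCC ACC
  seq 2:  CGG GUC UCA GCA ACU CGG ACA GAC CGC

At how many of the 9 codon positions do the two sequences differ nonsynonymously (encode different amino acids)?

6

Codon 1: CCA Pro / CGG Arg — nonsynonymous.
Codon 2: GUU Val / GUC Val — synonymous.
Codon 3: UCA Ser / UCA Ser — identical.
Codon 4: GGC Gly / GCA Ala — nonsynonymous.
Codon 5: CGA Arg / ACU Thr — nonsynonymous.
Codon 6: CGA Arg / CGG Arg — synonymous.
Codon 7: UGU Cys / ACA Thr — nonsynonymous.
Codon 8: CCC Pro / GAC Asp — nonsynonymous.
Codon 9: ACC Thr / CGC Arg — nonsynonymous.
Nonsynonymous differences: 6.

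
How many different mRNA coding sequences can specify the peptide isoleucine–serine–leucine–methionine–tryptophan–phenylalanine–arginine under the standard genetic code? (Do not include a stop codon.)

Ile: 3 codons.
Ser: 6 codons.
Leu: 6 codons.
Met: 1 codon.
Trp: 1 codon.
Phe: 2 codons.
Arg: 6 codons.
3 × 6 × 6 × 1 × 1 × 2 × 6 = 1296.

1296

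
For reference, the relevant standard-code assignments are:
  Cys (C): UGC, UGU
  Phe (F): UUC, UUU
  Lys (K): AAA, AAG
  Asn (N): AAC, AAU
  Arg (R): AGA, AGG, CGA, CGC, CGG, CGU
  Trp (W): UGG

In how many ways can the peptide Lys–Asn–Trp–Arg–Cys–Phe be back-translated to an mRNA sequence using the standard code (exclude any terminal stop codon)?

Lys: 2 codons.
Asn: 2 codons.
Trp: 1 codon.
Arg: 6 codons.
Cys: 2 codons.
Phe: 2 codons.
2 × 2 × 1 × 6 × 2 × 2 = 96.

96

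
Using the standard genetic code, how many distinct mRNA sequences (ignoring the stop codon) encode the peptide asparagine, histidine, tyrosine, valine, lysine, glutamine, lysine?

Asn: 2 codons.
His: 2 codons.
Tyr: 2 codons.
Val: 4 codons.
Lys: 2 codons.
Gln: 2 codons.
Lys: 2 codons.
2 × 2 × 2 × 4 × 2 × 2 × 2 = 256.

256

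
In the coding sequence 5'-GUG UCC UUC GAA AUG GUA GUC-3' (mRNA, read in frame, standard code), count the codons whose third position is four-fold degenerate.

4

Codon 1 GUG (Val): third position 4-fold.
Codon 2 UCC (Ser): third position 4-fold.
Codon 3 UUC (Phe): third position 2-fold.
Codon 4 GAA (Glu): third position 2-fold.
Codon 5 AUG (Met): third position 1-fold.
Codon 6 GUA (Val): third position 4-fold.
Codon 7 GUC (Val): third position 4-fold.
Four-fold degenerate third positions: 4.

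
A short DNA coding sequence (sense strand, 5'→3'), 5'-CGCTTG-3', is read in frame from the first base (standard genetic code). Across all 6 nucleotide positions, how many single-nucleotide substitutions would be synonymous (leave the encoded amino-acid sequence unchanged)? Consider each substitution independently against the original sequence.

5

Codon 1 (CGC, Arg): 3 synonymous substitutions.
Codon 2 (TTG, Leu): 2 synonymous substitutions.
Total: 3 + 2 = 5.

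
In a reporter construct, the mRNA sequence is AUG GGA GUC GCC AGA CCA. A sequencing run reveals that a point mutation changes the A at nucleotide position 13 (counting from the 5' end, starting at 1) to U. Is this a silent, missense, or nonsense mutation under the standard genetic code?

Position 13 falls in codon 5: AGA → Arg.
After the substitution the codon is UGA → Stop.
The new codon is a stop codon, so this is a nonsense mutation.

nonsense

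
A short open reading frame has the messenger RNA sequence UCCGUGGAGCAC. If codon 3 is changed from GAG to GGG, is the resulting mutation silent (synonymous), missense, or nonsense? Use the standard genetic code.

missense

Position 8 falls in codon 3: GAG → Glu.
After the substitution the codon is GGG → Gly.
Glu ≠ Gly, so this is a missense mutation.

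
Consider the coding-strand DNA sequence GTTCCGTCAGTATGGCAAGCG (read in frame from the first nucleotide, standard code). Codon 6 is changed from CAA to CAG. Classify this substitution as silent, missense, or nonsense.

Position 18 falls in codon 6: CAA → Gln.
After the substitution the codon is CAG → Gln.
Both encode Gln, so the change is synonymous.

silent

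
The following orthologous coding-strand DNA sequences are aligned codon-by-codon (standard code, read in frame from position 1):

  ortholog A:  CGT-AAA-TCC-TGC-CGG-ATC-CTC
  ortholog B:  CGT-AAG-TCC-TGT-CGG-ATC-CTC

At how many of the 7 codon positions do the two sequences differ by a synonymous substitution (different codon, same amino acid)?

2

Codon 1: CGT Arg / CGT Arg — identical.
Codon 2: AAA Lys / AAG Lys — synonymous.
Codon 3: TCC Ser / TCC Ser — identical.
Codon 4: TGC Cys / TGT Cys — synonymous.
Codon 5: CGG Arg / CGG Arg — identical.
Codon 6: ATC Ile / ATC Ile — identical.
Codon 7: CTC Leu / CTC Leu — identical.
Synonymous differences: 2.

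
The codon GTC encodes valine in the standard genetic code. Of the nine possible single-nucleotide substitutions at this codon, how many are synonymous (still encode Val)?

3

Position 1: none → 0 synonymous.
Position 2: none → 0 synonymous.
Position 3: GTT, GTA, GTG → 3 synonymous.
Total: 0 + 0 + 3 = 3.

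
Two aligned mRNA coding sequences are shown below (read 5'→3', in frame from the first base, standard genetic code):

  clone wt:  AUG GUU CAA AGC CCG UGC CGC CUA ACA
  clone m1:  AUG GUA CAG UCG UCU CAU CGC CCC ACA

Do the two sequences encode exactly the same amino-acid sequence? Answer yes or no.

no

Codon 1: AUG Met / AUG Met — identical.
Codon 2: GUU Val / GUA Val — synonymous.
Codon 3: CAA Gln / CAG Gln — synonymous.
Codon 4: AGC Ser / UCG Ser — synonymous.
Codon 5: CCG Pro / UCU Ser — nonsynonymous.
Codon 6: UGC Cys / CAU His — nonsynonymous.
Codon 7: CGC Arg / CGC Arg — identical.
Codon 8: CUA Leu / CCC Pro — nonsynonymous.
Codon 9: ACA Thr / ACA Thr — identical.
Nonsynonymous differences: 3 → different protein.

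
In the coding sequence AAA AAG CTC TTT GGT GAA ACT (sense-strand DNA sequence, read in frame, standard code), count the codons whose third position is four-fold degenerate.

Codon 1 AAA (Lys): third position 2-fold.
Codon 2 AAG (Lys): third position 2-fold.
Codon 3 CTC (Leu): third position 4-fold.
Codon 4 TTT (Phe): third position 2-fold.
Codon 5 GGT (Gly): third position 4-fold.
Codon 6 GAA (Glu): third position 2-fold.
Codon 7 ACT (Thr): third position 4-fold.
Four-fold degenerate third positions: 3.

3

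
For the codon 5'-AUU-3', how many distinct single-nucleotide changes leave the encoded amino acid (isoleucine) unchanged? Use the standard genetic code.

2

Position 1: none → 0 synonymous.
Position 2: none → 0 synonymous.
Position 3: AUC, AUA → 2 synonymous.
Total: 0 + 0 + 2 = 2.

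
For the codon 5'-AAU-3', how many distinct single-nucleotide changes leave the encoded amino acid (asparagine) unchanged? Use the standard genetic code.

Position 1: none → 0 synonymous.
Position 2: none → 0 synonymous.
Position 3: AAC → 1 synonymous.
Total: 0 + 0 + 1 = 1.

1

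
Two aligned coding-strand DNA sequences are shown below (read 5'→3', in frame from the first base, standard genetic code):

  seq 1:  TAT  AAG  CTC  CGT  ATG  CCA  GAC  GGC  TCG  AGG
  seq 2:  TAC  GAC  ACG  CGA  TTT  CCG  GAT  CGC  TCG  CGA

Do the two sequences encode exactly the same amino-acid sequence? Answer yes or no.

Codon 1: TAT Tyr / TAC Tyr — synonymous.
Codon 2: AAG Lys / GAC Asp — nonsynonymous.
Codon 3: CTC Leu / ACG Thr — nonsynonymous.
Codon 4: CGT Arg / CGA Arg — synonymous.
Codon 5: ATG Met / TTT Phe — nonsynonymous.
Codon 6: CCA Pro / CCG Pro — synonymous.
Codon 7: GAC Asp / GAT Asp — synonymous.
Codon 8: GGC Gly / CGC Arg — nonsynonymous.
Codon 9: TCG Ser / TCG Ser — identical.
Codon 10: AGG Arg / CGA Arg — synonymous.
Nonsynonymous differences: 4 → different protein.

no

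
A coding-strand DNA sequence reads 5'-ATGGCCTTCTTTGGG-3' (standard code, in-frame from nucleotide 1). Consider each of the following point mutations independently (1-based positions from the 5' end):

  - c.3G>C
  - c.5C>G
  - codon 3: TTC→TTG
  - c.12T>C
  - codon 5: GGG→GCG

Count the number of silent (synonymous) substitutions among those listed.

1

Codon 1: ATG (Met) → ATC (Ile) — missense.
Codon 2: GCC (Ala) → GGC (Gly) — missense.
Codon 3: TTC (Phe) → TTG (Leu) — missense.
Codon 4: TTT (Phe) → TTC (Phe) — synonymous.
Codon 5: GGG (Gly) → GCG (Ala) — missense.
Synonymous: 1 of 5.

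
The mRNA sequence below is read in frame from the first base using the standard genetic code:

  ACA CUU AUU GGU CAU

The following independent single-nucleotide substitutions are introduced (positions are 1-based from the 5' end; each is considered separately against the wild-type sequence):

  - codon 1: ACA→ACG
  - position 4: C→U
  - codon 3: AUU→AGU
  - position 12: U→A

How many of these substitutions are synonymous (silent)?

Codon 1: ACA (Thr) → ACG (Thr) — synonymous.
Codon 2: CUU (Leu) → UUU (Phe) — missense.
Codon 3: AUU (Ile) → AGU (Ser) — missense.
Codon 4: GGU (Gly) → GGA (Gly) — synonymous.
Synonymous: 2 of 4.

2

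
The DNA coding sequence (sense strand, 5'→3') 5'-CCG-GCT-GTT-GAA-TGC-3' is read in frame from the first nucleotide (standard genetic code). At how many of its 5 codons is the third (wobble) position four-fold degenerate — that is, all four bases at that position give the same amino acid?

3

Codon 1 CCG (Pro): third position 4-fold.
Codon 2 GCT (Ala): third position 4-fold.
Codon 3 GTT (Val): third position 4-fold.
Codon 4 GAA (Glu): third position 2-fold.
Codon 5 TGC (Cys): third position 2-fold.
Four-fold degenerate third positions: 3.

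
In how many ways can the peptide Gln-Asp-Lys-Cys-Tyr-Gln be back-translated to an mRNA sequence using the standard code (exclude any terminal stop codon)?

64

Gln: 2 codons.
Asp: 2 codons.
Lys: 2 codons.
Cys: 2 codons.
Tyr: 2 codons.
Gln: 2 codons.
2 × 2 × 2 × 2 × 2 × 2 = 64.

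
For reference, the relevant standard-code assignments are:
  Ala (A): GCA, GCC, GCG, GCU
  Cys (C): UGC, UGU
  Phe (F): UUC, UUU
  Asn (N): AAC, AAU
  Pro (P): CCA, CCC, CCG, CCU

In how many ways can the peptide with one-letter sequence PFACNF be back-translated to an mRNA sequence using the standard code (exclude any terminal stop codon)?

Pro: 4 codons.
Phe: 2 codons.
Ala: 4 codons.
Cys: 2 codons.
Asn: 2 codons.
Phe: 2 codons.
4 × 2 × 4 × 2 × 2 × 2 = 256.

256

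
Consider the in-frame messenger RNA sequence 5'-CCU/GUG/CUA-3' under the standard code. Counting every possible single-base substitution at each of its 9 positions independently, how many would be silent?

Codon 1 (CCU, Pro): 3 synonymous substitutions.
Codon 2 (GUG, Val): 3 synonymous substitutions.
Codon 3 (CUA, Leu): 4 synonymous substitutions.
Total: 3 + 3 + 4 = 10.

10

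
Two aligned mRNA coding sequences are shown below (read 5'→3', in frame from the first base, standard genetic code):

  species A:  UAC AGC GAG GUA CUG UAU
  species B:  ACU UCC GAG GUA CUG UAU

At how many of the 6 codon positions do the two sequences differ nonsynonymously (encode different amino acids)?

Codon 1: UAC Tyr / ACU Thr — nonsynonymous.
Codon 2: AGC Ser / UCC Ser — synonymous.
Codon 3: GAG Glu / GAG Glu — identical.
Codon 4: GUA Val / GUA Val — identical.
Codon 5: CUG Leu / CUG Leu — identical.
Codon 6: UAU Tyr / UAU Tyr — identical.
Nonsynonymous differences: 1.

1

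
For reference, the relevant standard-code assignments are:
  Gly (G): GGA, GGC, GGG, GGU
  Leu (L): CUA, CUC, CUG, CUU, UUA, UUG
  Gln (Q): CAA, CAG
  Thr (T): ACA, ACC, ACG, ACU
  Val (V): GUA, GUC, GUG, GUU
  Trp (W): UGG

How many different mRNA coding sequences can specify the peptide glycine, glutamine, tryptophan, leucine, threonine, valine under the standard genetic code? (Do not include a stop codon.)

768

Gly: 4 codons.
Gln: 2 codons.
Trp: 1 codon.
Leu: 6 codons.
Thr: 4 codons.
Val: 4 codons.
4 × 2 × 1 × 6 × 4 × 4 = 768.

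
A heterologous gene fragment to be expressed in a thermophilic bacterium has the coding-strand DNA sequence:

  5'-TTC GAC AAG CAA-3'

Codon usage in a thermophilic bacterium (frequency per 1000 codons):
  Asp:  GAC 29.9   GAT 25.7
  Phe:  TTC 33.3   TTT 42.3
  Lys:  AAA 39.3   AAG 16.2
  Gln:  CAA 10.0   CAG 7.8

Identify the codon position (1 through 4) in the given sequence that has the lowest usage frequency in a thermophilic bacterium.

4

Codon 1 TTC (Phe): 33.3 per 1000.
Codon 2 GAC (Asp): 29.9 per 1000.
Codon 3 AAG (Lys): 16.2 per 1000.
Codon 4 CAA (Gln): 10.0 per 1000.
Lowest frequency is 10.0 at codon 4.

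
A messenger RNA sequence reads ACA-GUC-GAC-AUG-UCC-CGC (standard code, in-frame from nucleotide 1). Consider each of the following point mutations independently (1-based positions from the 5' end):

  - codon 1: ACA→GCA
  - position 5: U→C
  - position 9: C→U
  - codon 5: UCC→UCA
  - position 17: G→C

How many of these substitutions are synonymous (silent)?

2

Codon 1: ACA (Thr) → GCA (Ala) — missense.
Codon 2: GUC (Val) → GCC (Ala) — missense.
Codon 3: GAC (Asp) → GAU (Asp) — synonymous.
Codon 5: UCC (Ser) → UCA (Ser) — synonymous.
Codon 6: CGC (Arg) → CCC (Pro) — missense.
Synonymous: 2 of 5.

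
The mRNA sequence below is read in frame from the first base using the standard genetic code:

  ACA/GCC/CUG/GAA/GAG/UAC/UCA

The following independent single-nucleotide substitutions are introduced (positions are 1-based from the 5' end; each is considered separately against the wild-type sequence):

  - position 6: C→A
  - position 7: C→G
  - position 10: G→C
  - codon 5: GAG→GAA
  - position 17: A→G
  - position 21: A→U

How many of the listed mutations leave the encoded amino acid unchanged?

3

Codon 2: GCC (Ala) → GCA (Ala) — synonymous.
Codon 3: CUG (Leu) → GUG (Val) — missense.
Codon 4: GAA (Glu) → CAA (Gln) — missense.
Codon 5: GAG (Glu) → GAA (Glu) — synonymous.
Codon 6: UAC (Tyr) → UGC (Cys) — missense.
Codon 7: UCA (Ser) → UCU (Ser) — synonymous.
Synonymous: 3 of 6.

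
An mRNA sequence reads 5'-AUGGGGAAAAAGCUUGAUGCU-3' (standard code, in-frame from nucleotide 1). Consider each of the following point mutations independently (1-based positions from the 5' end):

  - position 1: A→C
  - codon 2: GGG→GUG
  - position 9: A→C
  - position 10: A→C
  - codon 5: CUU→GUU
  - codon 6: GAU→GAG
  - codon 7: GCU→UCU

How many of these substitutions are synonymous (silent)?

Codon 1: AUG (Met) → CUG (Leu) — missense.
Codon 2: GGG (Gly) → GUG (Val) — missense.
Codon 3: AAA (Lys) → AAC (Asn) — missense.
Codon 4: AAG (Lys) → CAG (Gln) — missense.
Codon 5: CUU (Leu) → GUU (Val) — missense.
Codon 6: GAU (Asp) → GAG (Glu) — missense.
Codon 7: GCU (Ala) → UCU (Ser) — missense.
Synonymous: 0 of 7.

0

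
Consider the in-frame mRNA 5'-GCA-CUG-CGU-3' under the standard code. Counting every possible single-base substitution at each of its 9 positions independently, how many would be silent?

10

Codon 1 (GCA, Ala): 3 synonymous substitutions.
Codon 2 (CUG, Leu): 4 synonymous substitutions.
Codon 3 (CGU, Arg): 3 synonymous substitutions.
Total: 3 + 4 + 3 = 10.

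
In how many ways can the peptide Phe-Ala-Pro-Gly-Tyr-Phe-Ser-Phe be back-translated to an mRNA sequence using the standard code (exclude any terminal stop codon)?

6144

Phe: 2 codons.
Ala: 4 codons.
Pro: 4 codons.
Gly: 4 codons.
Tyr: 2 codons.
Phe: 2 codons.
Ser: 6 codons.
Phe: 2 codons.
2 × 4 × 4 × 4 × 2 × 2 × 6 × 2 = 6144.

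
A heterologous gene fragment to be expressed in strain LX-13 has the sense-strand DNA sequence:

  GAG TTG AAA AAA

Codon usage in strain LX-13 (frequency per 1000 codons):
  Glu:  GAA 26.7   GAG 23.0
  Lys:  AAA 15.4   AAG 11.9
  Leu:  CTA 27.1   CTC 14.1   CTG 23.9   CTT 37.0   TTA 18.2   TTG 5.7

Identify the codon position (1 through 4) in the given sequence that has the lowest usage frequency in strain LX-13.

Codon 1 GAG (Glu): 23.0 per 1000.
Codon 2 TTG (Leu): 5.7 per 1000.
Codon 3 AAA (Lys): 15.4 per 1000.
Codon 4 AAA (Lys): 15.4 per 1000.
Lowest frequency is 5.7 at codon 2.

2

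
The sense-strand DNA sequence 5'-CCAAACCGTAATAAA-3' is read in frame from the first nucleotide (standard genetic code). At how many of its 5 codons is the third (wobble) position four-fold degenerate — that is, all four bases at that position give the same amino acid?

2

Codon 1 CCA (Pro): third position 4-fold.
Codon 2 AAC (Asn): third position 2-fold.
Codon 3 CGT (Arg): third position 4-fold.
Codon 4 AAT (Asn): third position 2-fold.
Codon 5 AAA (Lys): third position 2-fold.
Four-fold degenerate third positions: 2.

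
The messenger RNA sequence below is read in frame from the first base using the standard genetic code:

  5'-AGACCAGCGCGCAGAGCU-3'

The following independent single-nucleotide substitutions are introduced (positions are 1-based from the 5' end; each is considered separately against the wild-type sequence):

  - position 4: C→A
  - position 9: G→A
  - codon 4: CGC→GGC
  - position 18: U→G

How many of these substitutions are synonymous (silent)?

2

Codon 2: CCA (Pro) → ACA (Thr) — missense.
Codon 3: GCG (Ala) → GCA (Ala) — synonymous.
Codon 4: CGC (Arg) → GGC (Gly) — missense.
Codon 6: GCU (Ala) → GCG (Ala) — synonymous.
Synonymous: 2 of 4.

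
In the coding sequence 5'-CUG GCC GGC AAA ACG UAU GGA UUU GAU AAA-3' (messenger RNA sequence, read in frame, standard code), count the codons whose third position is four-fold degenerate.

5

Codon 1 CUG (Leu): third position 4-fold.
Codon 2 GCC (Ala): third position 4-fold.
Codon 3 GGC (Gly): third position 4-fold.
Codon 4 AAA (Lys): third position 2-fold.
Codon 5 ACG (Thr): third position 4-fold.
Codon 6 UAU (Tyr): third position 2-fold.
Codon 7 GGA (Gly): third position 4-fold.
Codon 8 UUU (Phe): third position 2-fold.
Codon 9 GAU (Asp): third position 2-fold.
Codon 10 AAA (Lys): third position 2-fold.
Four-fold degenerate third positions: 5.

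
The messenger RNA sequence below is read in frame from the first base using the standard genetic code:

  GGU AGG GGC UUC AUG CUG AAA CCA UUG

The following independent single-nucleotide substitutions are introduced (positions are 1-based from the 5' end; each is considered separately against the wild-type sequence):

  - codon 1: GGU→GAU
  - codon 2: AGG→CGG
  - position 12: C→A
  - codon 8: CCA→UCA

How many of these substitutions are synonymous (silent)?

Codon 1: GGU (Gly) → GAU (Asp) — missense.
Codon 2: AGG (Arg) → CGG (Arg) — synonymous.
Codon 4: UUC (Phe) → UUA (Leu) — missense.
Codon 8: CCA (Pro) → UCA (Ser) — missense.
Synonymous: 1 of 4.

1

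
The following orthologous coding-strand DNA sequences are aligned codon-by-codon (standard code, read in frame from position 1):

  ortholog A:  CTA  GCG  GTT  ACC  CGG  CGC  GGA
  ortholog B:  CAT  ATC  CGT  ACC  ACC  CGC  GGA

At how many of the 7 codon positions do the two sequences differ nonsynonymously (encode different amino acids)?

Codon 1: CTA Leu / CAT His — nonsynonymous.
Codon 2: GCG Ala / ATC Ile — nonsynonymous.
Codon 3: GTT Val / CGT Arg — nonsynonymous.
Codon 4: ACC Thr / ACC Thr — identical.
Codon 5: CGG Arg / ACC Thr — nonsynonymous.
Codon 6: CGC Arg / CGC Arg — identical.
Codon 7: GGA Gly / GGA Gly — identical.
Nonsynonymous differences: 4.

4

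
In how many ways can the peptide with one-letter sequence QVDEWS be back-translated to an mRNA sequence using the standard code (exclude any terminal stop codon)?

Gln: 2 codons.
Val: 4 codons.
Asp: 2 codons.
Glu: 2 codons.
Trp: 1 codon.
Ser: 6 codons.
2 × 4 × 2 × 2 × 1 × 6 = 192.

192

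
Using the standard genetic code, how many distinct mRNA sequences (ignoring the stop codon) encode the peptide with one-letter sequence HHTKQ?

His: 2 codons.
His: 2 codons.
Thr: 4 codons.
Lys: 2 codons.
Gln: 2 codons.
2 × 2 × 4 × 2 × 2 = 64.

64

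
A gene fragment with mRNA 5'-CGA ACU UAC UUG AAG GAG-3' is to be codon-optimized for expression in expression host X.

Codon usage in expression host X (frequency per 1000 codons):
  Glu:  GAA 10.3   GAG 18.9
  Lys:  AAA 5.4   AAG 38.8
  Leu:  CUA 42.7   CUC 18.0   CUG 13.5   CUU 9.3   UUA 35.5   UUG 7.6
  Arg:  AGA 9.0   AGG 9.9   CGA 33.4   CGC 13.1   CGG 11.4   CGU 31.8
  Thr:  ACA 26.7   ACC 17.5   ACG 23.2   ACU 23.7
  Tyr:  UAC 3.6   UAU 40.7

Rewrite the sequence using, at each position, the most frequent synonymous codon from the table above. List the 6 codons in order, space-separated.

CGA ACA UAU CUA AAG GAG

Codon 1 (Arg): best is CGA at 33.4.
Codon 2 (Thr): best is ACA at 26.7.
Codon 3 (Tyr): best is UAU at 40.7.
Codon 4 (Leu): best is CUA at 42.7.
Codon 5 (Lys): best is AAG at 38.8.
Codon 6 (Glu): best is GAG at 18.9.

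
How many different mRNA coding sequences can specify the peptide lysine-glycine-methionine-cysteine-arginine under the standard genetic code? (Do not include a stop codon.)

96

Lys: 2 codons.
Gly: 4 codons.
Met: 1 codon.
Cys: 2 codons.
Arg: 6 codons.
2 × 4 × 1 × 2 × 6 = 96.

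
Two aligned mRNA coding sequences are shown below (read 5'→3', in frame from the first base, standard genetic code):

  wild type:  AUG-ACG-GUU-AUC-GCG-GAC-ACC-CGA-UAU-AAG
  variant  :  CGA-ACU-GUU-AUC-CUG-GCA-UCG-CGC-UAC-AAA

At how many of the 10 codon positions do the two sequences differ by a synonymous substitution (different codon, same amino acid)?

Codon 1: AUG Met / CGA Arg — nonsynonymous.
Codon 2: ACG Thr / ACU Thr — synonymous.
Codon 3: GUU Val / GUU Val — identical.
Codon 4: AUC Ile / AUC Ile — identical.
Codon 5: GCG Ala / CUG Leu — nonsynonymous.
Codon 6: GAC Asp / GCA Ala — nonsynonymous.
Codon 7: ACC Thr / UCG Ser — nonsynonymous.
Codon 8: CGA Arg / CGC Arg — synonymous.
Codon 9: UAU Tyr / UAC Tyr — synonymous.
Codon 10: AAG Lys / AAA Lys — synonymous.
Synonymous differences: 4.

4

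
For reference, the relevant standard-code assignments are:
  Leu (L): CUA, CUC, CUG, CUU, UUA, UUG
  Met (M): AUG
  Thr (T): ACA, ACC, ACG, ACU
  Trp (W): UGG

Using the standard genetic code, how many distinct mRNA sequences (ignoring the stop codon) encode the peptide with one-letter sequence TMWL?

Thr: 4 codons.
Met: 1 codon.
Trp: 1 codon.
Leu: 6 codons.
4 × 1 × 1 × 6 = 24.

24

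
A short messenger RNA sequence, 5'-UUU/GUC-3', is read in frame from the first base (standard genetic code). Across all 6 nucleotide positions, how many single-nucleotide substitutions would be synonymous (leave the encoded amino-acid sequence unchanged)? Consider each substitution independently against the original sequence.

4

Codon 1 (UUU, Phe): 1 synonymous substitution.
Codon 2 (GUC, Val): 3 synonymous substitutions.
Total: 1 + 3 = 4.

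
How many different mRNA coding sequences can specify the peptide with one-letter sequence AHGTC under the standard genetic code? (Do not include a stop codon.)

Ala: 4 codons.
His: 2 codons.
Gly: 4 codons.
Thr: 4 codons.
Cys: 2 codons.
4 × 2 × 4 × 4 × 2 = 256.

256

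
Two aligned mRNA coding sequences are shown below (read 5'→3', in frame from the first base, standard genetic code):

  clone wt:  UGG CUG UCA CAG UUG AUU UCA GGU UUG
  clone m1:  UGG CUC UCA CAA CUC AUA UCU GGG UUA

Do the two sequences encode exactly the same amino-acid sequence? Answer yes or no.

yes

Codon 1: UGG Trp / UGG Trp — identical.
Codon 2: CUG Leu / CUC Leu — synonymous.
Codon 3: UCA Ser / UCA Ser — identical.
Codon 4: CAG Gln / CAA Gln — synonymous.
Codon 5: UUG Leu / CUC Leu — synonymous.
Codon 6: AUU Ile / AUA Ile — synonymous.
Codon 7: UCA Ser / UCU Ser — synonymous.
Codon 8: GGU Gly / GGG Gly — synonymous.
Codon 9: UUG Leu / UUA Leu — synonymous.
Nonsynonymous differences: 0 → same protein.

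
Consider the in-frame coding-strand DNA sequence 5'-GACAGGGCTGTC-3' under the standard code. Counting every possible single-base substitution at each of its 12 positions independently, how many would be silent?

9

Codon 1 (GAC, Asp): 1 synonymous substitution.
Codon 2 (AGG, Arg): 2 synonymous substitutions.
Codon 3 (GCT, Ala): 3 synonymous substitutions.
Codon 4 (GTC, Val): 3 synonymous substitutions.
Total: 1 + 2 + 3 + 3 = 9.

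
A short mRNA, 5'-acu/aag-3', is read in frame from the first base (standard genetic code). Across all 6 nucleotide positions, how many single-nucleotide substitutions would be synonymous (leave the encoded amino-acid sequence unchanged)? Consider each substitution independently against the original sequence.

Codon 1 (ACU, Thr): 3 synonymous substitutions.
Codon 2 (AAG, Lys): 1 synonymous substitution.
Total: 3 + 1 = 4.

4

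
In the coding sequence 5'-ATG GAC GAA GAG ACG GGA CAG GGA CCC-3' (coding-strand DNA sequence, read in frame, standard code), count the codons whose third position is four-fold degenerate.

4

Codon 1 ATG (Met): third position 1-fold.
Codon 2 GAC (Asp): third position 2-fold.
Codon 3 GAA (Glu): third position 2-fold.
Codon 4 GAG (Glu): third position 2-fold.
Codon 5 ACG (Thr): third position 4-fold.
Codon 6 GGA (Gly): third position 4-fold.
Codon 7 CAG (Gln): third position 2-fold.
Codon 8 GGA (Gly): third position 4-fold.
Codon 9 CCC (Pro): third position 4-fold.
Four-fold degenerate third positions: 4.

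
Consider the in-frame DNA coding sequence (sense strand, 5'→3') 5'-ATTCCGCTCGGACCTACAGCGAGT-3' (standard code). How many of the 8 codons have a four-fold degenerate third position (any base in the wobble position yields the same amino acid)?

Codon 1 ATT (Ile): third position 3-fold.
Codon 2 CCG (Pro): third position 4-fold.
Codon 3 CTC (Leu): third position 4-fold.
Codon 4 GGA (Gly): third position 4-fold.
Codon 5 CCT (Pro): third position 4-fold.
Codon 6 ACA (Thr): third position 4-fold.
Codon 7 GCG (Ala): third position 4-fold.
Codon 8 AGT (Ser): third position 2-fold.
Four-fold degenerate third positions: 6.

6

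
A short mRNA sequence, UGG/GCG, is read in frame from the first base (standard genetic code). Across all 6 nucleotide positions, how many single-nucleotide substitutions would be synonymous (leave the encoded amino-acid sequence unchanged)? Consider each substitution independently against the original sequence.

Codon 1 (UGG, Trp): 0 synonymous substitutions.
Codon 2 (GCG, Ala): 3 synonymous substitutions.
Total: 0 + 3 = 3.

3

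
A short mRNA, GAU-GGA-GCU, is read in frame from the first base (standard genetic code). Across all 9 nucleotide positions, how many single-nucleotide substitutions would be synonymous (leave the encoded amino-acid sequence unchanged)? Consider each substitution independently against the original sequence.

Codon 1 (GAU, Asp): 1 synonymous substitution.
Codon 2 (GGA, Gly): 3 synonymous substitutions.
Codon 3 (GCU, Ala): 3 synonymous substitutions.
Total: 1 + 3 + 3 = 7.

7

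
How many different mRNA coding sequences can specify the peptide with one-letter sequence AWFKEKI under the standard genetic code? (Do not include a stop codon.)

192

Ala: 4 codons.
Trp: 1 codon.
Phe: 2 codons.
Lys: 2 codons.
Glu: 2 codons.
Lys: 2 codons.
Ile: 3 codons.
4 × 1 × 2 × 2 × 2 × 2 × 3 = 192.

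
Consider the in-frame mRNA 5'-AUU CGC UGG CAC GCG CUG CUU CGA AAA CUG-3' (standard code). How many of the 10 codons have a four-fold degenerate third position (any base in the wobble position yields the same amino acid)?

6

Codon 1 AUU (Ile): third position 3-fold.
Codon 2 CGC (Arg): third position 4-fold.
Codon 3 UGG (Trp): third position 1-fold.
Codon 4 CAC (His): third position 2-fold.
Codon 5 GCG (Ala): third position 4-fold.
Codon 6 CUG (Leu): third position 4-fold.
Codon 7 CUU (Leu): third position 4-fold.
Codon 8 CGA (Arg): third position 4-fold.
Codon 9 AAA (Lys): third position 2-fold.
Codon 10 CUG (Leu): third position 4-fold.
Four-fold degenerate third positions: 6.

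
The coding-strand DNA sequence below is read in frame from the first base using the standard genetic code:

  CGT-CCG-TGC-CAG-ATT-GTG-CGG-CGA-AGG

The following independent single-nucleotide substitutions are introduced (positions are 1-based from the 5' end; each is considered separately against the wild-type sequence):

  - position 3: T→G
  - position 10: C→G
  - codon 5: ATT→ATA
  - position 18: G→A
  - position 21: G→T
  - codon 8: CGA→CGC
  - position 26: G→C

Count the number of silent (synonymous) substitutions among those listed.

5

Codon 1: CGT (Arg) → CGG (Arg) — synonymous.
Codon 4: CAG (Gln) → GAG (Glu) — missense.
Codon 5: ATT (Ile) → ATA (Ile) — synonymous.
Codon 6: GTG (Val) → GTA (Val) — synonymous.
Codon 7: CGG (Arg) → CGT (Arg) — synonymous.
Codon 8: CGA (Arg) → CGC (Arg) — synonymous.
Codon 9: AGG (Arg) → ACG (Thr) — missense.
Synonymous: 5 of 7.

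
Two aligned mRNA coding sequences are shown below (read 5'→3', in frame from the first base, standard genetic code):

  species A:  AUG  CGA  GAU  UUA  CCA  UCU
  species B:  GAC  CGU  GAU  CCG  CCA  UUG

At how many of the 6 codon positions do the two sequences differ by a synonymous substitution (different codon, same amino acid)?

Codon 1: AUG Met / GAC Asp — nonsynonymous.
Codon 2: CGA Arg / CGU Arg — synonymous.
Codon 3: GAU Asp / GAU Asp — identical.
Codon 4: UUA Leu / CCG Pro — nonsynonymous.
Codon 5: CCA Pro / CCA Pro — identical.
Codon 6: UCU Ser / UUG Leu — nonsynonymous.
Synonymous differences: 1.

1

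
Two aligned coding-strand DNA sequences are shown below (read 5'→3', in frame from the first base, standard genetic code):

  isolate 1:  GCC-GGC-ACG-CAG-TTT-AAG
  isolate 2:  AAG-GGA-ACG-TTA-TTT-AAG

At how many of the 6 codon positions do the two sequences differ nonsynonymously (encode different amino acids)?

Codon 1: GCC Ala / AAG Lys — nonsynonymous.
Codon 2: GGC Gly / GGA Gly — synonymous.
Codon 3: ACG Thr / ACG Thr — identical.
Codon 4: CAG Gln / TTA Leu — nonsynonymous.
Codon 5: TTT Phe / TTT Phe — identical.
Codon 6: AAG Lys / AAG Lys — identical.
Nonsynonymous differences: 2.

2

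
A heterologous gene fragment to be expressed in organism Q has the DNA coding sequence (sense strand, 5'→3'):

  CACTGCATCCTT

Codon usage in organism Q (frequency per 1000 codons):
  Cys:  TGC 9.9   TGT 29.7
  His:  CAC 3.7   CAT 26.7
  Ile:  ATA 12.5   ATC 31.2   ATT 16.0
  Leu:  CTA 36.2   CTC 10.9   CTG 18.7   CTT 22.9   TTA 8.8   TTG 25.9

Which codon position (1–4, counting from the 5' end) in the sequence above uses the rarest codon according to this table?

Codon 1 CAC (His): 3.7 per 1000.
Codon 2 TGC (Cys): 9.9 per 1000.
Codon 3 ATC (Ile): 31.2 per 1000.
Codon 4 CTT (Leu): 22.9 per 1000.
Lowest frequency is 3.7 at codon 1.

1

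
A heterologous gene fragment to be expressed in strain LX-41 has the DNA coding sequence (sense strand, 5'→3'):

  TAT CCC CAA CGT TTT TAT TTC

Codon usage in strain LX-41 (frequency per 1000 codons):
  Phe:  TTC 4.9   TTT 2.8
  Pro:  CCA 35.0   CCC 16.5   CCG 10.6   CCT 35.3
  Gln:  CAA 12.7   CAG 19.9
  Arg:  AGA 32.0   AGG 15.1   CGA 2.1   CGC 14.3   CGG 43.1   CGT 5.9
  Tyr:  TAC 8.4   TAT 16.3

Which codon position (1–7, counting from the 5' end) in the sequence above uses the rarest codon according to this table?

Codon 1 TAT (Tyr): 16.3 per 1000.
Codon 2 CCC (Pro): 16.5 per 1000.
Codon 3 CAA (Gln): 12.7 per 1000.
Codon 4 CGT (Arg): 5.9 per 1000.
Codon 5 TTT (Phe): 2.8 per 1000.
Codon 6 TAT (Tyr): 16.3 per 1000.
Codon 7 TTC (Phe): 4.9 per 1000.
Lowest frequency is 2.8 at codon 5.

5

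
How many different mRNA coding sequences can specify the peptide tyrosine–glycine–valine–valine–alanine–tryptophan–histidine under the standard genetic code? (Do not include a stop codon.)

1024

Tyr: 2 codons.
Gly: 4 codons.
Val: 4 codons.
Val: 4 codons.
Ala: 4 codons.
Trp: 1 codon.
His: 2 codons.
2 × 4 × 4 × 4 × 4 × 1 × 2 = 1024.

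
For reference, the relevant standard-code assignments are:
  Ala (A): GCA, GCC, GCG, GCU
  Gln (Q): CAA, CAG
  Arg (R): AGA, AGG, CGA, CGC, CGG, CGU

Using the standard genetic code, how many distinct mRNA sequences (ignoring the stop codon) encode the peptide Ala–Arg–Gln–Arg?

288

Ala: 4 codons.
Arg: 6 codons.
Gln: 2 codons.
Arg: 6 codons.
4 × 6 × 2 × 6 = 288.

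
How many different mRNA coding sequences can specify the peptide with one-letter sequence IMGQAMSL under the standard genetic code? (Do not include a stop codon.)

Ile: 3 codons.
Met: 1 codon.
Gly: 4 codons.
Gln: 2 codons.
Ala: 4 codons.
Met: 1 codon.
Ser: 6 codons.
Leu: 6 codons.
3 × 1 × 4 × 2 × 4 × 1 × 6 × 6 = 3456.

3456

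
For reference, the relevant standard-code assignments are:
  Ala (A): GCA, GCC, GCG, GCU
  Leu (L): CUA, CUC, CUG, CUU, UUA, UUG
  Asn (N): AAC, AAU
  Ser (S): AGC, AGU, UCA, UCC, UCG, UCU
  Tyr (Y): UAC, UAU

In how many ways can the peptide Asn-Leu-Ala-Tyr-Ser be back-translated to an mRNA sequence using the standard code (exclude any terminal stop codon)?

576

Asn: 2 codons.
Leu: 6 codons.
Ala: 4 codons.
Tyr: 2 codons.
Ser: 6 codons.
2 × 6 × 4 × 2 × 6 = 576.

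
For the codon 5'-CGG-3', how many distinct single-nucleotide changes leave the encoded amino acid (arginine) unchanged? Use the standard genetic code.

Position 1: AGG → 1 synonymous.
Position 2: none → 0 synonymous.
Position 3: CGU, CGC, CGA → 3 synonymous.
Total: 1 + 0 + 3 = 4.

4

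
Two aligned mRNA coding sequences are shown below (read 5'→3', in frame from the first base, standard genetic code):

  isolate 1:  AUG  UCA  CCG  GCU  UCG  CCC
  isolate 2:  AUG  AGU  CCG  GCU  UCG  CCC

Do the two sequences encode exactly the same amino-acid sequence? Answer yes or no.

yes

Codon 1: AUG Met / AUG Met — identical.
Codon 2: UCA Ser / AGU Ser — synonymous.
Codon 3: CCG Pro / CCG Pro — identical.
Codon 4: GCU Ala / GCU Ala — identical.
Codon 5: UCG Ser / UCG Ser — identical.
Codon 6: CCC Pro / CCC Pro — identical.
Nonsynonymous differences: 0 → same protein.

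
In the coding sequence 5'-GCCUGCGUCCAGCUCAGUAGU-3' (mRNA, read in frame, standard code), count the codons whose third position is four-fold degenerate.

3

Codon 1 GCC (Ala): third position 4-fold.
Codon 2 UGC (Cys): third position 2-fold.
Codon 3 GUC (Val): third position 4-fold.
Codon 4 CAG (Gln): third position 2-fold.
Codon 5 CUC (Leu): third position 4-fold.
Codon 6 AGU (Ser): third position 2-fold.
Codon 7 AGU (Ser): third position 2-fold.
Four-fold degenerate third positions: 3.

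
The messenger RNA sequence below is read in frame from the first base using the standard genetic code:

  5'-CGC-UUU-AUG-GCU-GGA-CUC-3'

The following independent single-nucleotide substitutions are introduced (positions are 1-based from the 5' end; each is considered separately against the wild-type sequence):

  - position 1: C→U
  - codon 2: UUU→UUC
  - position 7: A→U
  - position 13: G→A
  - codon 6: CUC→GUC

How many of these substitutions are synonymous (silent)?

Codon 1: CGC (Arg) → UGC (Cys) — missense.
Codon 2: UUU (Phe) → UUC (Phe) — synonymous.
Codon 3: AUG (Met) → UUG (Leu) — missense.
Codon 5: GGA (Gly) → AGA (Arg) — missense.
Codon 6: CUC (Leu) → GUC (Val) — missense.
Synonymous: 1 of 5.

1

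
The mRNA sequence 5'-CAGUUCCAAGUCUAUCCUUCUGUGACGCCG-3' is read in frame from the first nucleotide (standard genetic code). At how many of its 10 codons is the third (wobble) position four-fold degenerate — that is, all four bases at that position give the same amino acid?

6

Codon 1 CAG (Gln): third position 2-fold.
Codon 2 UUC (Phe): third position 2-fold.
Codon 3 CAA (Gln): third position 2-fold.
Codon 4 GUC (Val): third position 4-fold.
Codon 5 UAU (Tyr): third position 2-fold.
Codon 6 CCU (Pro): third position 4-fold.
Codon 7 UCU (Ser): third position 4-fold.
Codon 8 GUG (Val): third position 4-fold.
Codon 9 ACG (Thr): third position 4-fold.
Codon 10 CCG (Pro): third position 4-fold.
Four-fold degenerate third positions: 6.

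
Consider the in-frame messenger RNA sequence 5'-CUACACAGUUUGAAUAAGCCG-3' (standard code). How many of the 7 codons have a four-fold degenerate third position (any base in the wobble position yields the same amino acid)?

Codon 1 CUA (Leu): third position 4-fold.
Codon 2 CAC (His): third position 2-fold.
Codon 3 AGU (Ser): third position 2-fold.
Codon 4 UUG (Leu): third position 2-fold.
Codon 5 AAU (Asn): third position 2-fold.
Codon 6 AAG (Lys): third position 2-fold.
Codon 7 CCG (Pro): third position 4-fold.
Four-fold degenerate third positions: 2.

2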